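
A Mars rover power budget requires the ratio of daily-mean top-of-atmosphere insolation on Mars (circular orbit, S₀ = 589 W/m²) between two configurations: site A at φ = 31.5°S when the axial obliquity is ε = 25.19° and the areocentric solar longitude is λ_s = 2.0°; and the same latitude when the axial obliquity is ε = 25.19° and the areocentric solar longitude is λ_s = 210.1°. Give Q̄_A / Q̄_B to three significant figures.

— Configuration A (φ=-31.5°):
sin δ = sin 25.19° × sin 2.0° = 0.01485, so δ = +0.851°.
cos H₀ = −tan(-31.5°) tan(+0.851°) = 0.0091, H₀ = 1.5617 rad.
Bracket: H₀ sin φ sin δ + cos φ cos δ sin H₀ = 1.5617×-0.52250×0.01485 + 0.85264×0.99989×0.99996 = -0.012117 + 0.852512 = 0.840395.
Q̄ = (S₀/π) × [bracket] = (589/π) × 0.840395 = 157.56 W/m².
— Configuration B (φ=-31.5°):
sin δ = sin 25.19° × sin 210.1° = -0.21345, so δ = -12.325°.
cos H₀ = −tan(-31.5°) tan(-12.325°) = -0.1339, H₀ = 1.7051 rad.
Bracket: H₀ sin φ sin δ + cos φ cos δ sin H₀ = 1.7051×-0.52250×-0.21345 + 0.85264×0.97695×0.99100 = 0.190166 + 0.825490 = 1.015656.
Q̄ = (S₀/π) × [bracket] = (589/π) × 1.015656 = 190.42 W/m².
Ratio Q̄_A / Q̄_B = 157.56 / 190.42 = 0.8274.

Q̄_A / Q̄_B ≈ 0.827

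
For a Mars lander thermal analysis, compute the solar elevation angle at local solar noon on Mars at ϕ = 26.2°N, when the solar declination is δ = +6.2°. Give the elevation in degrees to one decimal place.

At local noon the hour angle is zero, so the zenith angle equals |ϕ − δ| = |+26.2° − (+6.200°)| = 20.000°.
Elevation = 90° − 20.000° = 70.0°.

70.0°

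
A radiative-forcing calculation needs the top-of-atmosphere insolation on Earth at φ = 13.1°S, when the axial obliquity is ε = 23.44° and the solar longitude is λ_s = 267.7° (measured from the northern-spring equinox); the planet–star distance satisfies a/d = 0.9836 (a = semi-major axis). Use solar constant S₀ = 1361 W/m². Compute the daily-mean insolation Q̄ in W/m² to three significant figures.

Q̄ ≈ 436 W/m²

Solar declination: sin δ = sin ε · sin λ_s = sin 23.44° × sin 267.7° = -0.39747, so δ = -23.420°.
cos H₀ = −tan(-13.1°) tan(-23.420°) = -0.1008, H₀ = 1.6718 rad.
Bracket: H₀ sin φ sin δ + cos φ cos δ sin H₀ = 1.6718×-0.22665×-0.39747 + 0.97398×0.91762×0.99491 = 0.150607 + 0.889194 = 1.039801.
Inverse-square distance factor (a/d)² = 0.9836² = 0.967469.
Q̄ = (S₀/π) × 0.967469 × [bracket] = (1361/π) × 0.967469 × 1.039801 = 435.8 W/m².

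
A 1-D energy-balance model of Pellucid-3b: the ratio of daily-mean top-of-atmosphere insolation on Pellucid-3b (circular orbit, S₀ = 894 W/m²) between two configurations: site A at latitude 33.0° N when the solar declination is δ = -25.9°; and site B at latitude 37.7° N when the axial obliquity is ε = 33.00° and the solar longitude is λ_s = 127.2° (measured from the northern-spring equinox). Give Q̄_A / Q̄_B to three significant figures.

Q̄_A / Q̄_B ≈ 0.355

— Configuration A (φ=+33.0°):
cos H₀ = −tan(+33.0°) tan(-25.900°) = 0.3153, H₀ = 1.2500 rad.
Bracket: H₀ sin φ sin δ + cos φ cos δ sin H₀ = 1.2500×0.54464×-0.43680 + 0.83867×0.89956×0.94898 = -0.297373 + 0.715943 = 0.418570.
Q̄ = (S₀/π) × [bracket] = (894/π) × 0.418570 = 119.11 W/m².
— Configuration B (φ=+37.7°):
Solar declination: sin δ = sin ε · sin λ_s = sin 33.00° × sin 127.2° = 0.43382, so δ = +25.710°.
cos H₀ = −tan(+37.7°) tan(+25.710°) = -0.3721, H₀ = 1.9521 rad.
Bracket: H₀ sin φ sin δ + cos φ cos δ sin H₀ = 1.9521×0.61153×0.43382 + 0.79122×0.90100×0.92818 = 0.517880 + 0.661690 = 1.179570.
Q̄ = (S₀/π) × [bracket] = (894/π) × 1.179570 = 335.67 W/m².
Ratio Q̄_A / Q̄_B = 119.11 / 335.67 = 0.3548.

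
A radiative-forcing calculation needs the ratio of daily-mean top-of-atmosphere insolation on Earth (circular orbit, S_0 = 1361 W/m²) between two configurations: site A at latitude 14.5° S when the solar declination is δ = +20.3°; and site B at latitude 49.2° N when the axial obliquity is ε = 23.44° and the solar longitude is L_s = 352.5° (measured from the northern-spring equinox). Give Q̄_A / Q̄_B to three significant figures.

— Configuration A (ϕ=-14.5°):
cos h₀ = −tan(-14.5°) tan(+20.300°) = 0.0957, h₀ = 1.4750 rad.
Bracket: h₀ sin ϕ sin δ + cos ϕ cos δ sin h₀ = 1.4750×-0.25038×0.34694 + 0.96815×0.93789×0.99541 = -0.128129 + 0.903850 = 0.775721.
Q̄ = (S_0/π) × [bracket] = (1361/π) × 0.775721 = 336.06 W/m².
— Configuration B (ϕ=+49.2°):
Solar declination: sin δ = sin ε · sin L_s = sin 23.44° × sin 352.5° = -0.05192, so δ = -2.976°.
cos h₀ = −tan(+49.2°) tan(-2.976°) = 0.0602, h₀ = 1.5105 rad.
Bracket: h₀ sin ϕ sin δ + cos ϕ cos δ sin h₀ = 1.5105×0.75700×-0.05192 + 0.65342×0.99865×0.99818 = -0.059368 + 0.651350 = 0.591982.
Q̄ = (S_0/π) × [bracket] = (1361/π) × 0.591982 = 256.46 W/m².
Ratio Q̄_A / Q̄_B = 336.06 / 256.46 = 1.310.

Q̄_A / Q̄_B ≈ 1.31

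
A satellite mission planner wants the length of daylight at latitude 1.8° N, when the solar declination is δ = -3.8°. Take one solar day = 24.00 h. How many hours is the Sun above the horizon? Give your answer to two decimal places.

11.98 h

cos h₀ = −tan ϕ · tan δ = −tan(+1.8°) × tan(-3.800°) = 0.0021, so h₀ = 1.5687 rad = 89.88°.
Daylight = 2h₀/(2π) × 24.00 h = (1.5687/π) × 24.00 = 11.98 h.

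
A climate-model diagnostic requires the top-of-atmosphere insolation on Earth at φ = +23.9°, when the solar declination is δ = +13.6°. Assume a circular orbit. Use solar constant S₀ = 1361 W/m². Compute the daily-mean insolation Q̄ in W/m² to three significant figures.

Q̄ ≈ 452 W/m²

cos H₀ = −tan(+23.9°) tan(+13.600°) = -0.1072, H₀ = 1.6782 rad.
Bracket: H₀ sin φ sin δ + cos φ cos δ sin H₀ = 1.6782×0.40514×0.23514 + 0.91425×0.97196×0.99424 = 0.159873 + 0.883496 = 1.043369.
Q̄ = (S₀/π) × [bracket] = (1361/π) × 1.043369 = 452.0 W/m².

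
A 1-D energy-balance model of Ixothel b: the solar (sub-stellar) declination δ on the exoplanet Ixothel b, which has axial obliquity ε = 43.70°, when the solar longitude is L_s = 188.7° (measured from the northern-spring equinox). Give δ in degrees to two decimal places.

sin δ = sin ε · sin L_s = sin 43.70° × sin 188.7° = -0.104503.
δ = arcsin(-0.104503) = -6.00°.

δ = -6.00°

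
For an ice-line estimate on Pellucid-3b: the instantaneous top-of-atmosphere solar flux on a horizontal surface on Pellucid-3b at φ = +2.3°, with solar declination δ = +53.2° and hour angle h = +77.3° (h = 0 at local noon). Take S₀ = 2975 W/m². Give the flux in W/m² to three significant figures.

487 W/m²

cos θ_z = sin φ sin δ + cos φ cos δ cos h = 0.032135 + 0.131587 = 0.163722.
Flux = S₀ · cos θ_z = 2975 × 0.163722 = 487.1 W/m².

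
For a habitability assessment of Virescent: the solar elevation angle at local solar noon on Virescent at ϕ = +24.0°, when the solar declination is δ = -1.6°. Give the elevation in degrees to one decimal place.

At local noon the hour angle is zero, so the zenith angle equals |ϕ − δ| = |+24.0° − (-1.600°)| = 25.600°.
Elevation = 90° − 25.600° = 64.4°.

64.4°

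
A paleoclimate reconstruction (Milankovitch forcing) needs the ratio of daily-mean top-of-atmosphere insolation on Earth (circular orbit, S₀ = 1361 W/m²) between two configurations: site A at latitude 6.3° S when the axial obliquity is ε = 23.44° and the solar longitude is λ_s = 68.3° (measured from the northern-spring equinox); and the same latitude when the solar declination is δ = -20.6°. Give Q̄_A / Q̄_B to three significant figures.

Q̄_A / Q̄_B ≈ 0.868

— Configuration A (φ=-6.3°):
Solar declination: sin δ = sin ε · sin λ_s = sin 23.44° × sin 68.3° = 0.36960, so δ = +21.691°.
cos H₀ = −tan(-6.3°) tan(+21.691°) = 0.0439, H₀ = 1.5269 rad.
Bracket: H₀ sin φ sin δ + cos φ cos δ sin H₀ = 1.5269×-0.10973×0.36960 + 0.99396×0.92919×0.99904 = -0.061925 + 0.922691 = 0.860766.
Q̄ = (S₀/π) × [bracket] = (1361/π) × 0.860766 = 372.90 W/m².
— Configuration B (φ=-6.3°):
cos H₀ = −tan(-6.3°) tan(-20.600°) = -0.0415, H₀ = 1.6123 rad.
Bracket: H₀ sin φ sin δ + cos φ cos δ sin H₀ = 1.6123×-0.10973×-0.35184 + 0.99396×0.93606×0.99914 = 0.062247 + 0.929606 = 0.991853.
Q̄ = (S₀/π) × [bracket] = (1361/π) × 0.991853 = 429.69 W/m².
Ratio Q̄_A / Q̄_B = 372.90 / 429.69 = 0.8678.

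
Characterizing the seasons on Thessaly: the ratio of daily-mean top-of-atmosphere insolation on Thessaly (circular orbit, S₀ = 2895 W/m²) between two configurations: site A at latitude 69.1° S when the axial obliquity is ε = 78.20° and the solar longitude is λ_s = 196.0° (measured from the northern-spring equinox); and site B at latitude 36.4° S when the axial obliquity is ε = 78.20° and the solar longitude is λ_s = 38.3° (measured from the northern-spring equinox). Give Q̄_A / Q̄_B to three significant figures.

Q̄_A / Q̄_B ≈ 4.69

— Configuration A (φ=-69.1°):
Solar declination: sin δ = sin ε · sin λ_s = sin 78.20° × sin 196.0° = -0.26981, so δ = -15.653°.
cos H₀ = −tan(-69.1°) tan(-15.653°) = -0.7338, H₀ = 2.3947 rad.
Bracket: H₀ sin φ sin δ + cos φ cos δ sin H₀ = 2.3947×-0.93420×-0.26981 + 0.35674×0.96291×0.67938 = 0.603600 + 0.233373 = 0.836973.
Q̄ = (S₀/π) × [bracket] = (2895/π) × 0.836973 = 771.28 W/m².
— Configuration B (φ=-36.4°):
Solar declination: sin δ = sin ε · sin λ_s = sin 78.20° × sin 38.3° = 0.60668, so δ = +37.350°.
cos H₀ = −tan(-36.4°) tan(+37.350°) = 0.5627, H₀ = 0.9732 rad.
Bracket: H₀ sin φ sin δ + cos φ cos δ sin H₀ = 0.9732×-0.59342×0.60668 + 0.80489×0.79495×0.82669 = -0.350368 + 0.528955 = 0.178587.
Q̄ = (S₀/π) × [bracket] = (2895/π) × 0.178587 = 164.57 W/m².
Ratio Q̄_A / Q̄_B = 771.28 / 164.57 = 4.687.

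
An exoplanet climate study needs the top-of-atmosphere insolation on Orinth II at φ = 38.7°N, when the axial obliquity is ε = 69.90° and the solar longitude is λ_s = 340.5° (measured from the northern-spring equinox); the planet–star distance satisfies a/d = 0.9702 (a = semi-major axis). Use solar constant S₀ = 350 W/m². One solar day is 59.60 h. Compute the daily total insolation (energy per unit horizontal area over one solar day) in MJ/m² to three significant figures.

10.3 MJ/m²

Solar declination: sin δ = sin ε · sin λ_s = sin 69.90° × sin 340.5° = -0.31348, so δ = -18.269°.
cos H₀ = −tan(+38.7°) tan(-18.269°) = 0.2645, H₀ = 1.3031 rad.
Bracket: H₀ sin φ sin δ + cos φ cos δ sin H₀ = 1.3031×0.62524×-0.31348 + 0.78043×0.94960×0.96439 = -0.255408 + 0.714706 = 0.459298.
Inverse-square distance factor (a/d)² = 0.9702² = 0.941288.
Q̄ = (S₀/π) × 0.941288 × [bracket] = (350/π) × 0.941288 × 0.459298 = 48.165 W/m².
Daily total = Q̄ × 59.60 h × 3600 s/h = 48.165 × 59.60 × 3600 / 10⁶ = 10.33 MJ/m².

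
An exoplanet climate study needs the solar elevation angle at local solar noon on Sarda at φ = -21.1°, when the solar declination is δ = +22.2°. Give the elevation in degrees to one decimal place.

At local noon the hour angle is zero, so the zenith angle equals |φ − δ| = |-21.1° − (+22.200°)| = 43.300°.
Elevation = 90° − 43.300° = 46.7°.

46.7°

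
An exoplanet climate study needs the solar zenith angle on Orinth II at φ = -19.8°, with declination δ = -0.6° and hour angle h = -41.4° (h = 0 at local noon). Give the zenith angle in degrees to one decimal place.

θ_z = 44.8°

cos θ_z = sin φ sin δ + cos φ cos δ cos h = 0.003547 + 0.705726 = 0.709273.
θ_z = arccos(0.709273) = 44.8°.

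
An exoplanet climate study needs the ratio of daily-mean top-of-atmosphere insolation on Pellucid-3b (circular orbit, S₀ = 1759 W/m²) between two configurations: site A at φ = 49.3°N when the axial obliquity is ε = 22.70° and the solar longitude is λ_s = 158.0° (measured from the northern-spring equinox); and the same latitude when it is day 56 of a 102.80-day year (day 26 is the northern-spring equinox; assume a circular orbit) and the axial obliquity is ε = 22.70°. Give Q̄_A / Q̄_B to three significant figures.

— Configuration A (φ=+49.3°):
Solar declination: sin δ = sin ε · sin λ_s = sin 22.70° × sin 158.0° = 0.14456, so δ = +8.312°.
cos H₀ = −tan(+49.3°) tan(+8.312°) = -0.1699, H₀ = 1.7415 rad.
Bracket: H₀ sin φ sin δ + cos φ cos δ sin H₀ = 1.7415×0.75813×0.14456 + 0.65210×0.98950×0.98547 = 0.190860 + 0.635877 = 0.826737.
Q̄ = (S₀/π) × [bracket] = (1759/π) × 0.826737 = 462.90 W/m².
— Configuration B (φ=+49.3°):
Solar longitude: λ_s = 360° × (56 − 26)/102.80 = 105.058°.
sin δ = sin 22.70° × sin 105.058° = 0.37265, so δ = +21.879°.
cos H₀ = −tan(+49.3°) tan(+21.879°) = -0.4669, H₀ = 2.0566 rad.
Bracket: H₀ sin φ sin δ + cos φ cos δ sin H₀ = 2.0566×0.75813×0.37265 + 0.65210×0.92797×0.88432 = 0.581025 + 0.535128 = 1.116153.
Q̄ = (S₀/π) × [bracket] = (1759/π) × 1.116153 = 624.94 W/m².
Ratio Q̄_A / Q̄_B = 462.90 / 624.94 = 0.7407.

Q̄_A / Q̄_B ≈ 0.741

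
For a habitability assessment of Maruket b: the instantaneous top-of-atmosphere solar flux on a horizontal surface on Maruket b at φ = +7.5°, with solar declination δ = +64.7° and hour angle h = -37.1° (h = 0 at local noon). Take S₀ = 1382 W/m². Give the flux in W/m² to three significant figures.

cos θ_z = sin φ sin δ + cos φ cos δ cos h = 0.118006 + 0.337938 = 0.455944.
Flux = S₀ · cos θ_z = 1382 × 0.455944 = 630.1 W/m².

630 W/m²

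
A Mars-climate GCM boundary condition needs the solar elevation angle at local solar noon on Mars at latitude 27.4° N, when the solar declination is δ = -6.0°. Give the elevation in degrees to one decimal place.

56.6°

At local noon the hour angle is zero, so the zenith angle equals |φ − δ| = |+27.4° − (-6.000°)| = 33.400°.
Elevation = 90° − 33.400° = 56.6°.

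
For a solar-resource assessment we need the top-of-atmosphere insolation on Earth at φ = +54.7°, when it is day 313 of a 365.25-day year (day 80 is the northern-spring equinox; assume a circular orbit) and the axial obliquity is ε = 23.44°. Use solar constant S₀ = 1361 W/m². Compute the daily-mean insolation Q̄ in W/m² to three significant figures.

Solar longitude: λ_s = 360° × (313 − 80)/365.25 = 229.651°.
sin δ = sin 23.44° × sin 229.651° = -0.30316, so δ = -17.648°.
cos H₀ = −tan(+54.7°) tan(-17.648°) = 0.4493, H₀ = 1.1048 rad.
Bracket: H₀ sin φ sin δ + cos φ cos δ sin H₀ = 1.1048×0.81614×-0.30316 + 0.57786×0.95294×0.89337 = -0.273351 + 0.491948 = 0.218597.
Q̄ = (S₀/π) × [bracket] = (1361/π) × 0.218597 = 94.70 W/m².

Q̄ ≈ 94.7 W/m²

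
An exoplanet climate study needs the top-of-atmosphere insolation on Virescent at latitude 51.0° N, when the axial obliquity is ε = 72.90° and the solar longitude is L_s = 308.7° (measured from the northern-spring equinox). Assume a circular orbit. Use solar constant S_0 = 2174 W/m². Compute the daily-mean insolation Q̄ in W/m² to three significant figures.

Solar declination: sin δ = sin ε · sin L_s = sin 72.90° × sin 308.7° = -0.74593, so δ = -48.239°.
cos h₀ = −tan(+51.0°) tan(-48.239°) = 1.3831 ≥ 1 ⇒ polar night, h₀ = 0 and Q̄ = 0.

Q̄ ≈ 0.00 W/m²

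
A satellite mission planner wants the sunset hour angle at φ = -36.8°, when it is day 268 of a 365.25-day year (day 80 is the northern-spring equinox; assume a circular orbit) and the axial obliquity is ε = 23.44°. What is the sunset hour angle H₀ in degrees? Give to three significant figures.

H₀ = 91.6°

Solar longitude: λ_s = 360° × (268 − 80)/365.25 = 185.298°.
sin δ = sin 23.44° × sin 185.298° = -0.03673, so δ = -2.105°.
cos H₀ = −tan φ · tan δ = −tan(-36.8°) × tan(-2.105°) = -0.0275, so H₀ = 1.5983 rad = 91.58°.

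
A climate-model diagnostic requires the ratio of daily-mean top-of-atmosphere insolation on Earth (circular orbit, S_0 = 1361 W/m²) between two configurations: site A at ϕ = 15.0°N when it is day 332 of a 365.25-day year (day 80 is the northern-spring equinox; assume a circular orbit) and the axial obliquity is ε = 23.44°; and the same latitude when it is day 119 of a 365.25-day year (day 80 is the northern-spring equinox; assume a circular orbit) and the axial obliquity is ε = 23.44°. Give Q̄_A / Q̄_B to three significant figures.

— Configuration A (ϕ=+15.0°):
Solar longitude: L_s = 360° × (332 − 80)/365.25 = 248.378°.
sin δ = sin 23.44° × sin 248.378° = -0.36980, so δ = -21.703°.
cos h₀ = −tan(+15.0°) tan(-21.703°) = 0.1066, h₀ = 1.4639 rad.
Bracket: h₀ sin ϕ sin δ + cos ϕ cos δ sin h₀ = 1.4639×0.25882×-0.36980 + 0.96593×0.92911×0.99430 = -0.140112 + 0.892340 = 0.752228.
Q̄ = (S_0/π) × [bracket] = (1361/π) × 0.752228 = 325.88 W/m².
— Configuration B (ϕ=+15.0°):
Solar longitude: L_s = 360° × (119 − 80)/365.25 = 38.439°.
sin δ = sin 23.44° × sin 38.439° = 0.24730, so δ = +14.318°.
cos h₀ = −tan(+15.0°) tan(+14.318°) = -0.0684, h₀ = 1.6392 rad.
Bracket: h₀ sin ϕ sin δ + cos ϕ cos δ sin h₀ = 1.6392×0.25882×0.24730 + 0.96593×0.96894×0.99766 = 0.104919 + 0.933738 = 1.038657.
Q̄ = (S_0/π) × [bracket] = (1361/π) × 1.038657 = 449.97 W/m².
Ratio Q̄_A / Q̄_B = 325.88 / 449.97 = 0.7242.

Q̄_A / Q̄_B ≈ 0.724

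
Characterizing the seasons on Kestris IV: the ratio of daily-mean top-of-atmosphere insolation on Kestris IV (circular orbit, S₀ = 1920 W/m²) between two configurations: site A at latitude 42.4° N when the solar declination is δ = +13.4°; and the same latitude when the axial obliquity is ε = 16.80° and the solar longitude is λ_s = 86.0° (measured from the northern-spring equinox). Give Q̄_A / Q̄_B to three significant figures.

— Configuration A (φ=+42.4°):
cos H₀ = −tan(+42.4°) tan(+13.400°) = -0.2175, H₀ = 1.7901 rad.
Bracket: H₀ sin φ sin δ + cos φ cos δ sin H₀ = 1.7901×0.67430×0.23175 + 0.73846×0.97278×0.97605 = 0.279737 + 0.701154 = 0.980891.
Q̄ = (S₀/π) × [bracket] = (1920/π) × 0.980891 = 599.48 W/m².
— Configuration B (φ=+42.4°):
Solar declination: sin δ = sin ε · sin λ_s = sin 16.80° × sin 86.0° = 0.28833, so δ = +16.758°.
cos H₀ = −tan(+42.4°) tan(+16.758°) = -0.2750, H₀ = 1.8493 rad.
Bracket: H₀ sin φ sin δ + cos φ cos δ sin H₀ = 1.8493×0.67430×0.28833 + 0.73846×0.95753×0.96146 = 0.359543 + 0.679846 = 1.039389.
Q̄ = (S₀/π) × [bracket] = (1920/π) × 1.039389 = 635.23 W/m².
Ratio Q̄_A / Q̄_B = 599.48 / 635.23 = 0.9437.

Q̄_A / Q̄_B ≈ 0.944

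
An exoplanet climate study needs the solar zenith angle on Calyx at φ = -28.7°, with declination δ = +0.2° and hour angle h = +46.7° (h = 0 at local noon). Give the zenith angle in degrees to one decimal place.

θ_z = 53.1°

cos θ_z = sin φ sin δ + cos φ cos δ cos h = -0.001676 + 0.601559 = 0.599883.
θ_z = arccos(0.599883) = 53.1°.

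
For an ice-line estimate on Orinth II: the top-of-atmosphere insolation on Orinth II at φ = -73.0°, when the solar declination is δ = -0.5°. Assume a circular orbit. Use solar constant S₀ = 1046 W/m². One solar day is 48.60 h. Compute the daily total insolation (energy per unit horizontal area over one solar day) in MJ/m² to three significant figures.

cos H₀ = −tan(-73.0°) tan(-0.500°) = -0.0285, H₀ = 1.5993 rad.
Bracket: H₀ sin φ sin δ + cos φ cos δ sin H₀ = 1.5993×-0.95630×-0.00873 + 0.29237×0.99996×0.99959 = 0.013352 + 0.292238 = 0.305590.
Q̄ = (S₀/π) × [bracket] = (1046/π) × 0.305590 = 101.75 W/m².
Daily total = Q̄ × 48.60 h × 3600 s/h = 101.75 × 48.60 × 3600 / 10⁶ = 17.80 MJ/m².

17.8 MJ/m²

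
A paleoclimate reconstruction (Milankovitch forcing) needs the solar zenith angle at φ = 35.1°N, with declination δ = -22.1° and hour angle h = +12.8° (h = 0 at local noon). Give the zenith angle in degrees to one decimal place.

θ_z = 58.5°

cos θ_z = sin φ sin δ + cos φ cos δ cos h = -0.216331 + 0.739201 = 0.522870.
θ_z = arccos(0.522870) = 58.5°.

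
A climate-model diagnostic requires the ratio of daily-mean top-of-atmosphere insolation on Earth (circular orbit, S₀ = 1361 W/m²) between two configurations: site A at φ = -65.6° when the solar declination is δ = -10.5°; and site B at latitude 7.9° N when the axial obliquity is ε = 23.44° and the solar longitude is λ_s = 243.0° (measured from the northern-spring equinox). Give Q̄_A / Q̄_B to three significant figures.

— Configuration A (φ=-65.6°):
cos H₀ = −tan(-65.6°) tan(-10.500°) = -0.4086, H₀ = 1.9917 rad.
Bracket: H₀ sin φ sin δ + cos φ cos δ sin H₀ = 1.9917×-0.91068×-0.18224 + 0.41310×0.98325×0.91272 = 0.330547 + 0.370729 = 0.701276.
Q̄ = (S₀/π) × [bracket] = (1361/π) × 0.701276 = 303.81 W/m².
— Configuration B (φ=+7.9°):
Solar declination: sin δ = sin ε · sin λ_s = sin 23.44° × sin 243.0° = -0.35443, so δ = -20.759°.
cos H₀ = −tan(+7.9°) tan(-20.759°) = 0.0526, H₀ = 1.5182 rad.
Bracket: H₀ sin φ sin δ + cos φ cos δ sin H₀ = 1.5182×0.13744×-0.35443 + 0.99051×0.93508×0.99862 = -0.073956 + 0.924928 = 0.850972.
Q̄ = (S₀/π) × [bracket] = (1361/π) × 0.850972 = 368.66 W/m².
Ratio Q̄_A / Q̄_B = 303.81 / 368.66 = 0.8241.

Q̄_A / Q̄_B ≈ 0.824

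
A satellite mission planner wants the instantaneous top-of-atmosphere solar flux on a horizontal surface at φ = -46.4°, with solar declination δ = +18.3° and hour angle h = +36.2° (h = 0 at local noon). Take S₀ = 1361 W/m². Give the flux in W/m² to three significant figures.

cos θ_z = sin φ sin δ + cos φ cos δ cos h = -0.227385 + 0.528351 = 0.300966.
Flux = S₀ · cos θ_z = 1361 × 0.300966 = 409.6 W/m².

410 W/m²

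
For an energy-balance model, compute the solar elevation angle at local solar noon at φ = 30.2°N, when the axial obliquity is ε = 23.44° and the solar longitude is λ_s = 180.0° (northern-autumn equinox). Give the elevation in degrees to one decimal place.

Solar declination: sin δ = sin ε · sin λ_s = sin 23.44° × sin 180.0° = 0.00000, so δ = +0.000°.
At local noon the hour angle is zero, so the zenith angle equals |φ − δ| = |+30.2° − (+0.000°)| = 30.200°.
Elevation = 90° − 30.200° = 59.8°.

59.8°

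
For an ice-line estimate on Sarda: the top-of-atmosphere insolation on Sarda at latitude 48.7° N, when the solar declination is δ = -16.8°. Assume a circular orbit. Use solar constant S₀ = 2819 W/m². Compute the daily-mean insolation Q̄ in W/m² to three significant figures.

Q̄ ≈ 295 W/m²

cos H₀ = −tan(+48.7°) tan(-16.800°) = 0.3437, H₀ = 1.2200 rad.
Bracket: H₀ sin φ sin δ + cos φ cos δ sin H₀ = 1.2200×0.75126×-0.28903 + 0.66000×0.95732×0.93909 = -0.264907 + 0.593346 = 0.328439.
Q̄ = (S₀/π) × [bracket] = (2819/π) × 0.328439 = 294.7 W/m².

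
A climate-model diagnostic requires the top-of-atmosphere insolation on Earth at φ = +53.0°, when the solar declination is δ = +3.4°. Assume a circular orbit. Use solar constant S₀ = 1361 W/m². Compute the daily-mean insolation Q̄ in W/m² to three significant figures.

cos H₀ = −tan(+53.0°) tan(+3.400°) = -0.0788, H₀ = 1.6497 rad.
Bracket: H₀ sin φ sin δ + cos φ cos δ sin H₀ = 1.6497×0.79864×0.05931 + 0.60182×0.99824×0.99689 = 0.078142 + 0.598892 = 0.677034.
Q̄ = (S₀/π) × [bracket] = (1361/π) × 0.677034 = 293.3 W/m².

Q̄ ≈ 293 W/m²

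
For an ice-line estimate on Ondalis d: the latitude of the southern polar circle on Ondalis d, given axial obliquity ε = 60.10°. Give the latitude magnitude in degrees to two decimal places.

The polar circle is the lowest latitude that experiences at least one full rotation of continuous darkness at the northern-summer solstice; it lies at |ϕ| = 90° − ε = 90° − 60.10° = 29.90°.

29.90°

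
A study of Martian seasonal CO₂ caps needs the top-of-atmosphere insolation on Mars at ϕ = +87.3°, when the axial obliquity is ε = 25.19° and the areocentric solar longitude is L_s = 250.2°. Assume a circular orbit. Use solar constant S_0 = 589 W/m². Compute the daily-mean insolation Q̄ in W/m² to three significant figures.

sin δ = sin 25.19° × sin 250.2° = -0.40046, so δ = -23.607°.
cos h₀ = −tan(+87.3°) tan(-23.607°) = 9.2672 ≥ 1 ⇒ polar night, h₀ = 0 and Q̄ = 0.

Q̄ ≈ 0.00 W/m²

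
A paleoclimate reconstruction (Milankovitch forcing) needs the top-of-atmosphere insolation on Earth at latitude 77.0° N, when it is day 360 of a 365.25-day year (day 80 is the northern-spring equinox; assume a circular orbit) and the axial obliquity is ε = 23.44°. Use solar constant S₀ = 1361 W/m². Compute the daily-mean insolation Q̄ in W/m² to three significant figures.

Q̄ ≈ 0.00 W/m²

Solar longitude: λ_s = 360° × (360 − 80)/365.25 = 275.975°.
sin δ = sin 23.44° × sin 275.975° = -0.39563, so δ = -23.305°.
cos H₀ = −tan(+77.0°) tan(-23.305°) = 1.8659 ≥ 1 ⇒ polar night, H₀ = 0 and Q̄ = 0.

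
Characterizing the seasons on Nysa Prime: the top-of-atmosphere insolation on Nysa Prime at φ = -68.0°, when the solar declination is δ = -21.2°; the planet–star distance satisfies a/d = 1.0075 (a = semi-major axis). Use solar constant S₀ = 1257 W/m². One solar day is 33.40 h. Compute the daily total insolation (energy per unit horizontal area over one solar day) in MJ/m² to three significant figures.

51.6 MJ/m²

cos H₀ = −tan(-68.0°) tan(-21.200°) = -0.9600, H₀ = 2.8579 rad.
Bracket: H₀ sin φ sin δ + cos φ cos δ sin H₀ = 2.8579×-0.92718×-0.36162 + 0.37461×0.93232×0.27992 = 0.958216 + 0.097764 = 1.055980.
Inverse-square distance factor (a/d)² = 1.0075² = 1.015056.
Q̄ = (S₀/π) × 1.015056 × [bracket] = (1257/π) × 1.015056 × 1.055980 = 428.88 W/m².
Daily total = Q̄ × 33.40 h × 3600 s/h = 428.88 × 33.40 × 3600 / 10⁶ = 51.57 MJ/m².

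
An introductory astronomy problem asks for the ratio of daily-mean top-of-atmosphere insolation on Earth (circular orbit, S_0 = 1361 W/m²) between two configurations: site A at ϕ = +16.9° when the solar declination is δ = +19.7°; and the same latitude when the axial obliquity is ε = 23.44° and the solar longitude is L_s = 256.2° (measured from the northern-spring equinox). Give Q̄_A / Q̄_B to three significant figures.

Q̄_A / Q̄_B ≈ 1.49

— Configuration A (ϕ=+16.9°):
cos h₀ = −tan(+16.9°) tan(+19.700°) = -0.1088, h₀ = 1.6798 rad.
Bracket: h₀ sin ϕ sin δ + cos ϕ cos δ sin h₀ = 1.6798×0.29070×0.33710 + 0.95681×0.94147×0.99407 = 0.164612 + 0.895466 = 1.060078.
Q̄ = (S_0/π) × [bracket] = (1361/π) × 1.060078 = 459.25 W/m².
— Configuration B (ϕ=+16.9°):
Solar declination: sin δ = sin ε · sin L_s = sin 23.44° × sin 256.2° = -0.38631, so δ = -22.725°.
cos h₀ = −tan(+16.9°) tan(-22.725°) = 0.1272, h₀ = 1.4432 rad.
Bracket: h₀ sin ϕ sin δ + cos ϕ cos δ sin h₀ = 1.4432×0.29070×-0.38631 + 0.95681×0.92237×0.99187 = -0.162072 + 0.875358 = 0.713286.
Q̄ = (S_0/π) × [bracket] = (1361/π) × 0.713286 = 309.01 W/m².
Ratio Q̄_A / Q̄_B = 459.25 / 309.01 = 1.486.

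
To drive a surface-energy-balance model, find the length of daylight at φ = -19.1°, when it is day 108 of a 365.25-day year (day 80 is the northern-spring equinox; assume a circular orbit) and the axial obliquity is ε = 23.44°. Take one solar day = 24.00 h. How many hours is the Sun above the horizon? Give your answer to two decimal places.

Solar longitude: λ_s = 360° × (108 − 80)/365.25 = 27.598°.
sin δ = sin 23.44° × sin 27.598° = 0.18428, so δ = +10.619°.
cos H₀ = −tan φ · tan δ = −tan(-19.1°) × tan(+10.619°) = 0.0649, so H₀ = 1.5058 rad = 86.28°.
Daylight = 2H₀/(2π) × 24.00 h = (1.5058/π) × 24.00 = 11.50 h.

11.50 h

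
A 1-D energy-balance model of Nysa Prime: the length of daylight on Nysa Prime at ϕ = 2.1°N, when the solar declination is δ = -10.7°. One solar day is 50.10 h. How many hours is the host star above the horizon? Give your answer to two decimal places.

cos h₀ = −tan ϕ · tan δ = −tan(+2.1°) × tan(-10.700°) = 0.0069, so h₀ = 1.5639 rad = 89.60°.
Daylight = 2h₀/(2π) × 50.10 h = (1.5639/π) × 50.10 = 24.94 h.

24.94 h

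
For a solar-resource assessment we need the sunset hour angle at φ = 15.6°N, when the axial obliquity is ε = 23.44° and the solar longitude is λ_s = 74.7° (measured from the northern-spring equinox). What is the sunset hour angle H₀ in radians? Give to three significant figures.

Solar declination: sin δ = sin ε · sin λ_s = sin 23.44° × sin 74.7° = 0.38369, so δ = +22.562°.
cos H₀ = −tan φ · tan δ = −tan(+15.6°) × tan(+22.562°) = -0.1160, so H₀ = 1.6871 rad = 96.66°.

H₀ = 1.69 rad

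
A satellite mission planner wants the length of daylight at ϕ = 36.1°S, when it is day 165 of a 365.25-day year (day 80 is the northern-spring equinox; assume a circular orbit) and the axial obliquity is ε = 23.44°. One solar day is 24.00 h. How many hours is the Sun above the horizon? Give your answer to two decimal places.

9.56 h

Solar longitude: L_s = 360° × (165 − 80)/365.25 = 83.778°.
sin δ = sin 23.44° × sin 83.778° = 0.39545, so δ = +23.294°.
cos h₀ = −tan ϕ · tan δ = −tan(-36.1°) × tan(+23.294°) = 0.3140, so h₀ = 1.2514 rad = 71.70°.
Daylight = 2h₀/(2π) × 24.00 h = (1.2514/π) × 24.00 = 9.56 h.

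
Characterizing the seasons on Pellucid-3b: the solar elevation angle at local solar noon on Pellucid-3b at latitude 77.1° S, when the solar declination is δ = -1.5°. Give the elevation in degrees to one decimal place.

At local noon the hour angle is zero, so the zenith angle equals |φ − δ| = |-77.1° − (-1.500°)| = 75.600°.
Elevation = 90° − 75.600° = 14.4°.

14.4°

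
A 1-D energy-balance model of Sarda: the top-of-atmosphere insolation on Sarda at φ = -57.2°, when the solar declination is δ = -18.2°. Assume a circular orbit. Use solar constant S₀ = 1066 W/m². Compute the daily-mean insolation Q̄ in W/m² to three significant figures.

Q̄ ≈ 338 W/m²

cos H₀ = −tan(-57.2°) tan(-18.200°) = -0.5102, H₀ = 2.1062 rad.
Bracket: H₀ sin φ sin δ + cos φ cos δ sin H₀ = 2.1062×-0.84057×-0.31233 + 0.54171×0.94997×0.86007 = 0.552952 + 0.442599 = 0.995551.
Q̄ = (S₀/π) × [bracket] = (1066/π) × 0.995551 = 337.8 W/m².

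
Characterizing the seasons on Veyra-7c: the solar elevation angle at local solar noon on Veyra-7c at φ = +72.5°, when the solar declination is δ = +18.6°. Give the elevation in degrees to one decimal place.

At local noon the hour angle is zero, so the zenith angle equals |φ − δ| = |+72.5° − (+18.600°)| = 53.900°.
Elevation = 90° − 53.900° = 36.1°.

36.1°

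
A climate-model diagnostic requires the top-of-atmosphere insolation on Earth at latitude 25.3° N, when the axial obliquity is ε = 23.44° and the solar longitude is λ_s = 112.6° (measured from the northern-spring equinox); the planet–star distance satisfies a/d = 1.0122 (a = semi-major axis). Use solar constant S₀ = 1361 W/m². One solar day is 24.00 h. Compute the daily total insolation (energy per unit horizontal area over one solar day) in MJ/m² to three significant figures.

42.3 MJ/m²

Solar declination: sin δ = sin ε · sin λ_s = sin 23.44° × sin 112.6° = 0.36724, so δ = +21.546°.
cos H₀ = −tan(+25.3°) tan(+21.546°) = -0.1866, H₀ = 1.7585 rad.
Bracket: H₀ sin φ sin δ + cos φ cos δ sin H₀ = 1.7585×0.42736×0.36724 + 0.90408×0.93013×0.98243 = 0.275985 + 0.826137 = 1.102122.
Inverse-square distance factor (a/d)² = 1.0122² = 1.024549.
Q̄ = (S₀/π) × 1.024549 × [bracket] = (1361/π) × 1.024549 × 1.102122 = 489.18 W/m².
Daily total = Q̄ × 24.00 h × 3600 s/h = 489.18 × 24.00 × 3600 / 10⁶ = 42.27 MJ/m².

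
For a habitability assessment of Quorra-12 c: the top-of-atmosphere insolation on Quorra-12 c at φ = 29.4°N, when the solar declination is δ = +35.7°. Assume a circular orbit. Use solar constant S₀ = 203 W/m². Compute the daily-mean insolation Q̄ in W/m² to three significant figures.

Q̄ ≈ 78.6 W/m²

cos H₀ = −tan(+29.4°) tan(+35.700°) = -0.4049, H₀ = 1.9877 rad.
Bracket: H₀ sin φ sin δ + cos φ cos δ sin H₀ = 1.9877×0.49090×0.58354 + 0.87121×0.81208×0.91436 = 0.569396 + 0.646903 = 1.216299.
Q̄ = (S₀/π) × [bracket] = (203/π) × 1.216299 = 78.59 W/m².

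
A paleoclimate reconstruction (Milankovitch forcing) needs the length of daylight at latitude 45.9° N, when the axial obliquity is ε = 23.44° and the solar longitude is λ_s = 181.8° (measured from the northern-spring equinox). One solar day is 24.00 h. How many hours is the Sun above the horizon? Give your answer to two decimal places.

Solar declination: sin δ = sin ε · sin λ_s = sin 23.44° × sin 181.8° = -0.01249, so δ = -0.716°.
cos H₀ = −tan φ · tan δ = −tan(+45.9°) × tan(-0.716°) = 0.0129, so H₀ = 1.5579 rad = 89.26°.
Daylight = 2H₀/(2π) × 24.00 h = (1.5579/π) × 24.00 = 11.90 h.

11.90 h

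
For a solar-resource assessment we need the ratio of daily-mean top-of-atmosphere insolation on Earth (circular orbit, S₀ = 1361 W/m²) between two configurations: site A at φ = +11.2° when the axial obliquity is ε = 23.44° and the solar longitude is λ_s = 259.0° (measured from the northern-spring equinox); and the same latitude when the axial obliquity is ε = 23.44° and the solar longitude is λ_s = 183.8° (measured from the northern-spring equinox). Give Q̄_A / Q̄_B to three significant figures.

Q̄_A / Q̄_B ≈ 0.809

— Configuration A (φ=+11.2°):
Solar declination: sin δ = sin ε · sin λ_s = sin 23.44° × sin 259.0° = -0.39048, so δ = -22.984°.
cos H₀ = −tan(+11.2°) tan(-22.984°) = 0.0840, H₀ = 1.4867 rad.
Bracket: H₀ sin φ sin δ + cos φ cos δ sin H₀ = 1.4867×0.19423×-0.39048 + 0.98096×0.92061×0.99647 = -0.112756 + 0.899894 = 0.787138.
Q̄ = (S₀/π) × [bracket] = (1361/π) × 0.787138 = 341.00 W/m².
— Configuration B (φ=+11.2°):
Solar declination: sin δ = sin ε · sin λ_s = sin 23.44° × sin 183.8° = -0.02636, so δ = -1.511°.
cos H₀ = −tan(+11.2°) tan(-1.511°) = 0.0052, H₀ = 1.5656 rad.
Bracket: H₀ sin φ sin δ + cos φ cos δ sin H₀ = 1.5656×0.19423×-0.02636 + 0.98096×0.99965×0.99999 = -0.008016 + 0.980607 = 0.972591.
Q̄ = (S₀/π) × [bracket] = (1361/π) × 0.972591 = 421.35 W/m².
Ratio Q̄_A / Q̄_B = 341.00 / 421.35 = 0.8093.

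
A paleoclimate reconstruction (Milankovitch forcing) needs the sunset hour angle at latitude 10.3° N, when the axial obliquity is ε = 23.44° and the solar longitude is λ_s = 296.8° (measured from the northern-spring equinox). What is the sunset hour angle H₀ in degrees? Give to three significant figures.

H₀ = 86.0°

Solar declination: sin δ = sin ε · sin λ_s = sin 23.44° × sin 296.8° = -0.35506, so δ = -20.797°.
cos H₀ = −tan φ · tan δ = −tan(+10.3°) × tan(-20.797°) = 0.0690, so H₀ = 1.5017 rad = 86.04°.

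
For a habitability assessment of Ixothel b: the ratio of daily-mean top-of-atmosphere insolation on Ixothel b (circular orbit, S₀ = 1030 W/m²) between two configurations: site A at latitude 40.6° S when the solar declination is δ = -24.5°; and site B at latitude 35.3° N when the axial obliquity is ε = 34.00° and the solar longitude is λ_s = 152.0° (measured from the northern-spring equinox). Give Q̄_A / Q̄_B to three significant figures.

— Configuration A (φ=-40.6°):
cos H₀ = −tan(-40.6°) tan(-24.500°) = -0.3906, H₀ = 1.9721 rad.
Bracket: H₀ sin φ sin δ + cos φ cos δ sin H₀ = 1.9721×-0.65077×-0.41469 + 0.75927×0.90996×0.92056 = 0.532206 + 0.636020 = 1.168226.
Q̄ = (S₀/π) × [bracket] = (1030/π) × 1.168226 = 383.01 W/m².
— Configuration B (φ=+35.3°):
Solar declination: sin δ = sin ε · sin λ_s = sin 34.00° × sin 152.0° = 0.26253, so δ = +15.220°.
cos H₀ = −tan(+35.3°) tan(+15.220°) = -0.1926, H₀ = 1.7646 rad.
Bracket: H₀ sin φ sin δ + cos φ cos δ sin H₀ = 1.7646×0.57786×0.26253 + 0.81614×0.96493×0.98127 = 0.267700 + 0.772768 = 1.040468.
Q̄ = (S₀/π) × [bracket] = (1030/π) × 1.040468 = 341.13 W/m².
Ratio Q̄_A / Q̄_B = 383.01 / 341.13 = 1.123.

Q̄_A / Q̄_B ≈ 1.12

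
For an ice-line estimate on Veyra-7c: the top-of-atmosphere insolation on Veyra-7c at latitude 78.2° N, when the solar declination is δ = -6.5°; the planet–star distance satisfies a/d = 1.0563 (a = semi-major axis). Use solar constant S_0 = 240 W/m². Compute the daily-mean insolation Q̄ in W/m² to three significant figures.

Q̄ ≈ 5.13 W/m²

cos h₀ = −tan(+78.2°) tan(-6.500°) = 0.5454, h₀ = 0.9940 rad.
Bracket: h₀ sin ϕ sin δ + cos ϕ cos δ sin h₀ = 0.9940×0.97887×-0.11320 + 0.20450×0.99357×0.83819 = -0.110143 + 0.170308 = 0.060165.
Inverse-square distance factor (a/d)² = 1.0563² = 1.115770.
Q̄ = (S_0/π) × 1.115770 × [bracket] = (240/π) × 1.115770 × 0.060165 = 5.128 W/m².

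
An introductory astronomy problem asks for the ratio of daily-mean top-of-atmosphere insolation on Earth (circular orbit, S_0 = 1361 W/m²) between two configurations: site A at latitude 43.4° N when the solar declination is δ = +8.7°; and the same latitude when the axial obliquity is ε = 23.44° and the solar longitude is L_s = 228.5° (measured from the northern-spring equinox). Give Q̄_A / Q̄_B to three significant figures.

— Configuration A (ϕ=+43.4°):
cos h₀ = −tan(+43.4°) tan(+8.700°) = -0.1447, h₀ = 1.7160 rad.
Bracket: h₀ sin ϕ sin δ + cos ϕ cos δ sin h₀ = 1.7160×0.68709×0.15126 + 0.72657×0.98849×0.98947 = 0.178343 + 0.710644 = 0.888987.
Q̄ = (S_0/π) × [bracket] = (1361/π) × 0.888987 = 385.13 W/m².
— Configuration B (ϕ=+43.4°):
Solar declination: sin δ = sin ε · sin L_s = sin 23.44° × sin 228.5° = -0.29793, so δ = -17.333°.
cos h₀ = −tan(+43.4°) tan(-17.333°) = 0.2951, h₀ = 1.2712 rad.
Bracket: h₀ sin ϕ sin δ + cos ϕ cos δ sin h₀ = 1.2712×0.68709×-0.29793 + 0.72657×0.95459×0.95545 = -0.260221 + 0.662678 = 0.402457.
Q̄ = (S_0/π) × [bracket] = (1361/π) × 0.402457 = 174.35 W/m².
Ratio Q̄_A / Q̄_B = 385.13 / 174.35 = 2.209.

Q̄_A / Q̄_B ≈ 2.21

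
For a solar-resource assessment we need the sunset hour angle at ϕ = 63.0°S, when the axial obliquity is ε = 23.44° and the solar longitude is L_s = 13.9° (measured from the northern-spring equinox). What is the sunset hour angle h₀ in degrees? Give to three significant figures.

h₀ = 79.1°

Solar declination: sin δ = sin ε · sin L_s = sin 23.44° × sin 13.9° = 0.09556, so δ = +5.484°.
cos h₀ = −tan ϕ · tan δ = −tan(-63.0°) × tan(+5.484°) = 0.1884, so h₀ = 1.3813 rad = 79.14°.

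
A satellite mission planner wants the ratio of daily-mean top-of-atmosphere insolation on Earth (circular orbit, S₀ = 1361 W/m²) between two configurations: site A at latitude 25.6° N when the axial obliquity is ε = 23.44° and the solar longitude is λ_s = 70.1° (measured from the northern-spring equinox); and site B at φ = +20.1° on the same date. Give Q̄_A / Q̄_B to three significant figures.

Q̄_A / Q̄_B ≈ 1.02

— Configuration A (φ=+25.6°):
Solar declination: sin δ = sin ε · sin λ_s = sin 23.44° × sin 70.1° = 0.37404, so δ = +21.965°.
cos H₀ = −tan(+25.6°) tan(+21.965°) = -0.1932, H₀ = 1.7653 rad.
Bracket: H₀ sin φ sin δ + cos φ cos δ sin H₀ = 1.7653×0.43209×0.37404 + 0.90183×0.92741×0.98115 = 0.285306 + 0.820601 = 1.105907.
Q̄ = (S₀/π) × [bracket] = (1361/π) × 1.105907 = 479.10 W/m².
— Configuration B (φ=+20.1°):
cos H₀ = −tan(+20.1°) tan(+21.965°) = -0.1476, H₀ = 1.7189 rad.
Bracket: H₀ sin φ sin δ + cos φ cos δ sin H₀ = 1.7189×0.34366×0.37404 + 0.93909×0.92741×0.98905 = 0.220952 + 0.861385 = 1.082337.
Q̄ = (S₀/π) × [bracket] = (1361/π) × 1.082337 = 468.89 W/m².
Ratio Q̄_A / Q̄_B = 479.10 / 468.89 = 1.022.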